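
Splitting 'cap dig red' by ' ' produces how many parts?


Splitting by ' ' breaks the string at each occurrence of the separator.
Text: 'cap dig red'
Parts after split:
  Part 1: 'cap'
  Part 2: 'dig'
  Part 3: 'red'
Total parts: 3

3


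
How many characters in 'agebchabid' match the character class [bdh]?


Character class [bdh] matches any of: {b, d, h}
Scanning string 'agebchabid' character by character:
  pos 0: 'a' -> no
  pos 1: 'g' -> no
  pos 2: 'e' -> no
  pos 3: 'b' -> MATCH
  pos 4: 'c' -> no
  pos 5: 'h' -> MATCH
  pos 6: 'a' -> no
  pos 7: 'b' -> MATCH
  pos 8: 'i' -> no
  pos 9: 'd' -> MATCH
Total matches: 4

4


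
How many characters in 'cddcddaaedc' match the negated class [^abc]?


Negated class [^abc] matches any char NOT in {a, b, c}
Scanning 'cddcddaaedc':
  pos 0: 'c' -> no (excluded)
  pos 1: 'd' -> MATCH
  pos 2: 'd' -> MATCH
  pos 3: 'c' -> no (excluded)
  pos 4: 'd' -> MATCH
  pos 5: 'd' -> MATCH
  pos 6: 'a' -> no (excluded)
  pos 7: 'a' -> no (excluded)
  pos 8: 'e' -> MATCH
  pos 9: 'd' -> MATCH
  pos 10: 'c' -> no (excluded)
Total matches: 6

6


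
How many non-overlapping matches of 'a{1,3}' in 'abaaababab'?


Pattern 'a{1,3}' matches between 1 and 3 consecutive a's (greedy).
String: 'abaaababab'
Finding runs of a's and applying greedy matching:
  Run at pos 0: 'a' (length 1)
  Run at pos 2: 'aaa' (length 3)
  Run at pos 6: 'a' (length 1)
  Run at pos 8: 'a' (length 1)
Matches: ['a', 'aaa', 'a', 'a']
Count: 4

4


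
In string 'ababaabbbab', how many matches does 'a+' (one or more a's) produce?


Pattern 'a+' matches one or more consecutive a's.
String: 'ababaabbbab'
Scanning for runs of a:
  Match 1: 'a' (length 1)
  Match 2: 'a' (length 1)
  Match 3: 'aa' (length 2)
  Match 4: 'a' (length 1)
Total matches: 4

4


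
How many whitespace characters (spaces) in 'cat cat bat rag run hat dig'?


\s matches whitespace characters (spaces, tabs, etc.).
Text: 'cat cat bat rag run hat dig'
This text has 7 words separated by spaces.
Number of spaces = number of words - 1 = 7 - 1 = 6

6


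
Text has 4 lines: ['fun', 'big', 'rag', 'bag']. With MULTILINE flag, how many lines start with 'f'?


With MULTILINE flag, ^ matches the start of each line.
Lines: ['fun', 'big', 'rag', 'bag']
Checking which lines start with 'f':
  Line 1: 'fun' -> MATCH
  Line 2: 'big' -> no
  Line 3: 'rag' -> no
  Line 4: 'bag' -> no
Matching lines: ['fun']
Count: 1

1


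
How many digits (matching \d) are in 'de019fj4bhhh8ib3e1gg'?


\d matches any digit 0-9.
Scanning 'de019fj4bhhh8ib3e1gg':
  pos 2: '0' -> DIGIT
  pos 3: '1' -> DIGIT
  pos 4: '9' -> DIGIT
  pos 7: '4' -> DIGIT
  pos 12: '8' -> DIGIT
  pos 15: '3' -> DIGIT
  pos 17: '1' -> DIGIT
Digits found: ['0', '1', '9', '4', '8', '3', '1']
Total: 7

7


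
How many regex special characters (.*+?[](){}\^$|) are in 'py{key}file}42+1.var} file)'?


Regex special characters are: . * + ? [ ] ( ) { } \ ^ $ |
Scanning 'py{key}file}42+1.var} file)':
  pos 2: '{' -> SPECIAL
  pos 6: '}' -> SPECIAL
  pos 11: '}' -> SPECIAL
  pos 14: '+' -> SPECIAL
  pos 16: '.' -> SPECIAL
  pos 20: '}' -> SPECIAL
  pos 26: ')' -> SPECIAL
Special chars found: ['{', '}', '}', '+', '.', '}', ')']
Total: 7

7


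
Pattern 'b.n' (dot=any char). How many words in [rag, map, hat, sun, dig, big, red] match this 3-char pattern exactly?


Pattern 'b.n' means: starts with 'b', any single char, ends with 'n'.
Checking each word (must be exactly 3 chars):
  'rag' (len=3): no
  'map' (len=3): no
  'hat' (len=3): no
  'sun' (len=3): no
  'dig' (len=3): no
  'big' (len=3): no
  'red' (len=3): no
Matching words: []
Total: 0

0


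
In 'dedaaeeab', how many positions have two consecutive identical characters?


Looking for consecutive identical characters in 'dedaaeeab':
  pos 0-1: 'd' vs 'e' -> different
  pos 1-2: 'e' vs 'd' -> different
  pos 2-3: 'd' vs 'a' -> different
  pos 3-4: 'a' vs 'a' -> MATCH ('aa')
  pos 4-5: 'a' vs 'e' -> different
  pos 5-6: 'e' vs 'e' -> MATCH ('ee')
  pos 6-7: 'e' vs 'a' -> different
  pos 7-8: 'a' vs 'b' -> different
Consecutive identical pairs: ['aa', 'ee']
Count: 2

2


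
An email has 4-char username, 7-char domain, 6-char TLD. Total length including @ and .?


An email address has format: username@domain.tld
Username length: 4
'@' character: 1
Domain length: 7
'.' character: 1
TLD length: 6
Total = 4 + 1 + 7 + 1 + 6 = 19

19


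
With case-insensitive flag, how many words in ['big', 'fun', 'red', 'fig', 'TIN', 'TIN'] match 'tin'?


Case-insensitive matching: compare each word's lowercase form to 'tin'.
  'big' -> lower='big' -> no
  'fun' -> lower='fun' -> no
  'red' -> lower='red' -> no
  'fig' -> lower='fig' -> no
  'TIN' -> lower='tin' -> MATCH
  'TIN' -> lower='tin' -> MATCH
Matches: ['TIN', 'TIN']
Count: 2

2


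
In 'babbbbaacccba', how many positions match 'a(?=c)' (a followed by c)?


Lookahead 'a(?=c)' matches 'a' only when followed by 'c'.
String: 'babbbbaacccba'
Checking each position where char is 'a':
  pos 1: 'a' -> no (next='b')
  pos 6: 'a' -> no (next='a')
  pos 7: 'a' -> MATCH (next='c')
Matching positions: [7]
Count: 1

1


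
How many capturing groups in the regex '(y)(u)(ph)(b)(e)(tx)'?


To count capturing groups, count each '(' that starts a group.
Pattern: '(y)(u)(ph)(b)(e)(tx)'
Walking through the pattern:
  Position 0: '(' -> group #1
  Position 3: '(' -> group #2
  Position 6: '(' -> group #3
  Position 10: '(' -> group #4
  Position 13: '(' -> group #5
  Position 16: '(' -> group #6
Total capturing groups: 6

6


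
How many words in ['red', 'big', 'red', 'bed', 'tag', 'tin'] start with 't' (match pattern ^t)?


Pattern ^t anchors to start of word. Check which words begin with 't':
  'red' -> no
  'big' -> no
  'red' -> no
  'bed' -> no
  'tag' -> MATCH (starts with 't')
  'tin' -> MATCH (starts with 't')
Matching words: ['tag', 'tin']
Count: 2

2


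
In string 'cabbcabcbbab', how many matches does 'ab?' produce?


Pattern 'ab?' matches 'a' optionally followed by 'b'.
String: 'cabbcabcbbab'
Scanning left to right for 'a' then checking next char:
  Match 1: 'ab' (a followed by b)
  Match 2: 'ab' (a followed by b)
  Match 3: 'ab' (a followed by b)
Total matches: 3

3


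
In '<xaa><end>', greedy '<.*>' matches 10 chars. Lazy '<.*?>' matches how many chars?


Greedy '<.*>' tries to match as MUCH as possible.
Lazy '<.*?>' tries to match as LITTLE as possible.

String: '<xaa><end>'
Greedy '<.*>' starts at first '<' and extends to the LAST '>': '<xaa><end>' (10 chars)
Lazy '<.*?>' starts at first '<' and stops at the FIRST '>': '<xaa>' (5 chars)

5


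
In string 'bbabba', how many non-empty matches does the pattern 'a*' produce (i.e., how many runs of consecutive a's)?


Pattern 'a*' matches zero or more a's. We want non-empty runs of consecutive a's.
String: 'bbabba'
Walking through the string to find runs of a's:
  Run 1: positions 2-2 -> 'a'
  Run 2: positions 5-5 -> 'a'
Non-empty runs found: ['a', 'a']
Count: 2

2


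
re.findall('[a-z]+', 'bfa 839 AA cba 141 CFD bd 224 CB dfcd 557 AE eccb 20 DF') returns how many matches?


Pattern '[a-z]+' finds one or more lowercase letters.
Text: 'bfa 839 AA cba 141 CFD bd 224 CB dfcd 557 AE eccb 20 DF'
Scanning for matches:
  Match 1: 'bfa'
  Match 2: 'cba'
  Match 3: 'bd'
  Match 4: 'dfcd'
  Match 5: 'eccb'
Total matches: 5

5


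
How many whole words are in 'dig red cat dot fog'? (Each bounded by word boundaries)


Word boundaries (\b) mark the start/end of each word.
Text: 'dig red cat dot fog'
Splitting by whitespace:
  Word 1: 'dig'
  Word 2: 'red'
  Word 3: 'cat'
  Word 4: 'dot'
  Word 5: 'fog'
Total whole words: 5

5


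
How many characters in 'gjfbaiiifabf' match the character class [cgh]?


Character class [cgh] matches any of: {c, g, h}
Scanning string 'gjfbaiiifabf' character by character:
  pos 0: 'g' -> MATCH
  pos 1: 'j' -> no
  pos 2: 'f' -> no
  pos 3: 'b' -> no
  pos 4: 'a' -> no
  pos 5: 'i' -> no
  pos 6: 'i' -> no
  pos 7: 'i' -> no
  pos 8: 'f' -> no
  pos 9: 'a' -> no
  pos 10: 'b' -> no
  pos 11: 'f' -> no
Total matches: 1

1


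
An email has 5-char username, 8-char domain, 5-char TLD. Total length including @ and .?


An email address has format: username@domain.tld
Username length: 5
'@' character: 1
Domain length: 8
'.' character: 1
TLD length: 5
Total = 5 + 1 + 8 + 1 + 5 = 20

20


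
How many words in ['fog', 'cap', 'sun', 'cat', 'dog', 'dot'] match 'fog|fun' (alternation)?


Alternation 'fog|fun' matches either 'fog' or 'fun'.
Checking each word:
  'fog' -> MATCH
  'cap' -> no
  'sun' -> no
  'cat' -> no
  'dog' -> no
  'dot' -> no
Matches: ['fog']
Count: 1

1


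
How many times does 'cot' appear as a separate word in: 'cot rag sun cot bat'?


Scanning each word for exact match 'cot':
  Word 1: 'cot' -> MATCH
  Word 2: 'rag' -> no
  Word 3: 'sun' -> no
  Word 4: 'cot' -> MATCH
  Word 5: 'bat' -> no
Total matches: 2

2


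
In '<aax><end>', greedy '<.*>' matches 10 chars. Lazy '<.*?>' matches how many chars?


Greedy '<.*>' tries to match as MUCH as possible.
Lazy '<.*?>' tries to match as LITTLE as possible.

String: '<aax><end>'
Greedy '<.*>' starts at first '<' and extends to the LAST '>': '<aax><end>' (10 chars)
Lazy '<.*?>' starts at first '<' and stops at the FIRST '>': '<aax>' (5 chars)

5


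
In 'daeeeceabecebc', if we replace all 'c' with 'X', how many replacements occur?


re.sub('c', 'X', text) replaces every occurrence of 'c' with 'X'.
Text: 'daeeeceabecebc'
Scanning for 'c':
  pos 5: 'c' -> replacement #1
  pos 10: 'c' -> replacement #2
  pos 13: 'c' -> replacement #3
Total replacements: 3

3


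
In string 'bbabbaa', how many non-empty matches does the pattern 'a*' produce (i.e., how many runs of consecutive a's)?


Pattern 'a*' matches zero or more a's. We want non-empty runs of consecutive a's.
String: 'bbabbaa'
Walking through the string to find runs of a's:
  Run 1: positions 2-2 -> 'a'
  Run 2: positions 5-6 -> 'aa'
Non-empty runs found: ['a', 'aa']
Count: 2

2


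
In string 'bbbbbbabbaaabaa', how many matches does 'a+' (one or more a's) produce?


Pattern 'a+' matches one or more consecutive a's.
String: 'bbbbbbabbaaabaa'
Scanning for runs of a:
  Match 1: 'a' (length 1)
  Match 2: 'aaa' (length 3)
  Match 3: 'aa' (length 2)
Total matches: 3

3


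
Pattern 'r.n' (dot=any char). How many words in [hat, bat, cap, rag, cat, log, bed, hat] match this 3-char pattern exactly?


Pattern 'r.n' means: starts with 'r', any single char, ends with 'n'.
Checking each word (must be exactly 3 chars):
  'hat' (len=3): no
  'bat' (len=3): no
  'cap' (len=3): no
  'rag' (len=3): no
  'cat' (len=3): no
  'log' (len=3): no
  'bed' (len=3): no
  'hat' (len=3): no
Matching words: []
Total: 0

0


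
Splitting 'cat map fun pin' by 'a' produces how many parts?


Splitting by 'a' breaks the string at each occurrence of the separator.
Text: 'cat map fun pin'
Parts after split:
  Part 1: 'c'
  Part 2: 't m'
  Part 3: 'p fun pin'
Total parts: 3

3


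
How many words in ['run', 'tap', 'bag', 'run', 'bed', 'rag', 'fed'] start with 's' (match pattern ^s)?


Pattern ^s anchors to start of word. Check which words begin with 's':
  'run' -> no
  'tap' -> no
  'bag' -> no
  'run' -> no
  'bed' -> no
  'rag' -> no
  'fed' -> no
Matching words: []
Count: 0

0


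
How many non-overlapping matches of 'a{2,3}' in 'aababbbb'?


Pattern 'a{2,3}' matches between 2 and 3 consecutive a's (greedy).
String: 'aababbbb'
Finding runs of a's and applying greedy matching:
  Run at pos 0: 'aa' (length 2)
  Run at pos 3: 'a' (length 1)
Matches: ['aa']
Count: 1

1


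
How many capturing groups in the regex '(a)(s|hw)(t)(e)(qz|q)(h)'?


To count capturing groups, count each '(' that starts a group.
Pattern: '(a)(s|hw)(t)(e)(qz|q)(h)'
Walking through the pattern:
  Position 0: '(' -> group #1
  Position 3: '(' -> group #2
  Position 9: '(' -> group #3
  Position 12: '(' -> group #4
  Position 15: '(' -> group #5
  Position 21: '(' -> group #6
Total capturing groups: 6

6


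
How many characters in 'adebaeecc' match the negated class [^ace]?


Negated class [^ace] matches any char NOT in {a, c, e}
Scanning 'adebaeecc':
  pos 0: 'a' -> no (excluded)
  pos 1: 'd' -> MATCH
  pos 2: 'e' -> no (excluded)
  pos 3: 'b' -> MATCH
  pos 4: 'a' -> no (excluded)
  pos 5: 'e' -> no (excluded)
  pos 6: 'e' -> no (excluded)
  pos 7: 'c' -> no (excluded)
  pos 8: 'c' -> no (excluded)
Total matches: 2

2


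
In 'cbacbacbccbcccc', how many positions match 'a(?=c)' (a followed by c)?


Lookahead 'a(?=c)' matches 'a' only when followed by 'c'.
String: 'cbacbacbccbcccc'
Checking each position where char is 'a':
  pos 2: 'a' -> MATCH (next='c')
  pos 5: 'a' -> MATCH (next='c')
Matching positions: [2, 5]
Count: 2

2


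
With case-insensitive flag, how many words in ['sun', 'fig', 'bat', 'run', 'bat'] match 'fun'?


Case-insensitive matching: compare each word's lowercase form to 'fun'.
  'sun' -> lower='sun' -> no
  'fig' -> lower='fig' -> no
  'bat' -> lower='bat' -> no
  'run' -> lower='run' -> no
  'bat' -> lower='bat' -> no
Matches: []
Count: 0

0


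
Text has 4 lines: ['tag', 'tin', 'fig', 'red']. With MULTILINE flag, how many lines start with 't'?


With MULTILINE flag, ^ matches the start of each line.
Lines: ['tag', 'tin', 'fig', 'red']
Checking which lines start with 't':
  Line 1: 'tag' -> MATCH
  Line 2: 'tin' -> MATCH
  Line 3: 'fig' -> no
  Line 4: 'red' -> no
Matching lines: ['tag', 'tin']
Count: 2

2


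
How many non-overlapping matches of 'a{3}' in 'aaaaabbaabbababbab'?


Pattern 'a{3}' matches exactly 3 consecutive a's (greedy, non-overlapping).
String: 'aaaaabbaabbababbab'
Scanning for runs of a's:
  Run at pos 0: 'aaaaa' (length 5) -> 1 match(es)
  Run at pos 7: 'aa' (length 2) -> 0 match(es)
  Run at pos 11: 'a' (length 1) -> 0 match(es)
  Run at pos 13: 'a' (length 1) -> 0 match(es)
  Run at pos 16: 'a' (length 1) -> 0 match(es)
Matches found: ['aaa']
Total: 1

1


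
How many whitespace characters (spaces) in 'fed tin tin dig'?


\s matches whitespace characters (spaces, tabs, etc.).
Text: 'fed tin tin dig'
This text has 4 words separated by spaces.
Number of spaces = number of words - 1 = 4 - 1 = 3

3


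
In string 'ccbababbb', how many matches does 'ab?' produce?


Pattern 'ab?' matches 'a' optionally followed by 'b'.
String: 'ccbababbb'
Scanning left to right for 'a' then checking next char:
  Match 1: 'ab' (a followed by b)
  Match 2: 'ab' (a followed by b)
Total matches: 2

2


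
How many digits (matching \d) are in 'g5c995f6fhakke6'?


\d matches any digit 0-9.
Scanning 'g5c995f6fhakke6':
  pos 1: '5' -> DIGIT
  pos 3: '9' -> DIGIT
  pos 4: '9' -> DIGIT
  pos 5: '5' -> DIGIT
  pos 7: '6' -> DIGIT
  pos 14: '6' -> DIGIT
Digits found: ['5', '9', '9', '5', '6', '6']
Total: 6

6


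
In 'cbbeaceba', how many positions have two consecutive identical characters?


Looking for consecutive identical characters in 'cbbeaceba':
  pos 0-1: 'c' vs 'b' -> different
  pos 1-2: 'b' vs 'b' -> MATCH ('bb')
  pos 2-3: 'b' vs 'e' -> different
  pos 3-4: 'e' vs 'a' -> different
  pos 4-5: 'a' vs 'c' -> different
  pos 5-6: 'c' vs 'e' -> different
  pos 6-7: 'e' vs 'b' -> different
  pos 7-8: 'b' vs 'a' -> different
Consecutive identical pairs: ['bb']
Count: 1

1


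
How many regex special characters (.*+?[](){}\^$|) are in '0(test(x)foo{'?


Regex special characters are: . * + ? [ ] ( ) { } \ ^ $ |
Scanning '0(test(x)foo{':
  pos 1: '(' -> SPECIAL
  pos 6: '(' -> SPECIAL
  pos 8: ')' -> SPECIAL
  pos 12: '{' -> SPECIAL
Special chars found: ['(', '(', ')', '{']
Total: 4

4


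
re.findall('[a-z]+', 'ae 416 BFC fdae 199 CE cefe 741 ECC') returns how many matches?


Pattern '[a-z]+' finds one or more lowercase letters.
Text: 'ae 416 BFC fdae 199 CE cefe 741 ECC'
Scanning for matches:
  Match 1: 'ae'
  Match 2: 'fdae'
  Match 3: 'cefe'
Total matches: 3

3


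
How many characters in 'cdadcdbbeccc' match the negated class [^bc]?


Negated class [^bc] matches any char NOT in {b, c}
Scanning 'cdadcdbbeccc':
  pos 0: 'c' -> no (excluded)
  pos 1: 'd' -> MATCH
  pos 2: 'a' -> MATCH
  pos 3: 'd' -> MATCH
  pos 4: 'c' -> no (excluded)
  pos 5: 'd' -> MATCH
  pos 6: 'b' -> no (excluded)
  pos 7: 'b' -> no (excluded)
  pos 8: 'e' -> MATCH
  pos 9: 'c' -> no (excluded)
  pos 10: 'c' -> no (excluded)
  pos 11: 'c' -> no (excluded)
Total matches: 5

5


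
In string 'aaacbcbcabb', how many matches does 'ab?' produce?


Pattern 'ab?' matches 'a' optionally followed by 'b'.
String: 'aaacbcbcabb'
Scanning left to right for 'a' then checking next char:
  Match 1: 'a' (a not followed by b)
  Match 2: 'a' (a not followed by b)
  Match 3: 'a' (a not followed by b)
  Match 4: 'ab' (a followed by b)
Total matches: 4

4


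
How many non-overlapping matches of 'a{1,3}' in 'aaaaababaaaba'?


Pattern 'a{1,3}' matches between 1 and 3 consecutive a's (greedy).
String: 'aaaaababaaaba'
Finding runs of a's and applying greedy matching:
  Run at pos 0: 'aaaaa' (length 5)
  Run at pos 6: 'a' (length 1)
  Run at pos 8: 'aaa' (length 3)
  Run at pos 12: 'a' (length 1)
Matches: ['aaa', 'aa', 'a', 'aaa', 'a']
Count: 5

5


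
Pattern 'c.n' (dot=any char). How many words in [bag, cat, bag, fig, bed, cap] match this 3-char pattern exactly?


Pattern 'c.n' means: starts with 'c', any single char, ends with 'n'.
Checking each word (must be exactly 3 chars):
  'bag' (len=3): no
  'cat' (len=3): no
  'bag' (len=3): no
  'fig' (len=3): no
  'bed' (len=3): no
  'cap' (len=3): no
Matching words: []
Total: 0

0


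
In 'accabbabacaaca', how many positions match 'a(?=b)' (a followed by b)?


Lookahead 'a(?=b)' matches 'a' only when followed by 'b'.
String: 'accabbabacaaca'
Checking each position where char is 'a':
  pos 0: 'a' -> no (next='c')
  pos 3: 'a' -> MATCH (next='b')
  pos 6: 'a' -> MATCH (next='b')
  pos 8: 'a' -> no (next='c')
  pos 10: 'a' -> no (next='a')
  pos 11: 'a' -> no (next='c')
Matching positions: [3, 6]
Count: 2

2


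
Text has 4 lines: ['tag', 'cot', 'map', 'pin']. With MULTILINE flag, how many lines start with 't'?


With MULTILINE flag, ^ matches the start of each line.
Lines: ['tag', 'cot', 'map', 'pin']
Checking which lines start with 't':
  Line 1: 'tag' -> MATCH
  Line 2: 'cot' -> no
  Line 3: 'map' -> no
  Line 4: 'pin' -> no
Matching lines: ['tag']
Count: 1

1


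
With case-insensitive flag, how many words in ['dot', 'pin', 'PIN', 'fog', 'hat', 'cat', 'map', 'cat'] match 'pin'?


Case-insensitive matching: compare each word's lowercase form to 'pin'.
  'dot' -> lower='dot' -> no
  'pin' -> lower='pin' -> MATCH
  'PIN' -> lower='pin' -> MATCH
  'fog' -> lower='fog' -> no
  'hat' -> lower='hat' -> no
  'cat' -> lower='cat' -> no
  'map' -> lower='map' -> no
  'cat' -> lower='cat' -> no
Matches: ['pin', 'PIN']
Count: 2

2


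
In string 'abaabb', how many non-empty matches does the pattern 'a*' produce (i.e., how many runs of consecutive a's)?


Pattern 'a*' matches zero or more a's. We want non-empty runs of consecutive a's.
String: 'abaabb'
Walking through the string to find runs of a's:
  Run 1: positions 0-0 -> 'a'
  Run 2: positions 2-3 -> 'aa'
Non-empty runs found: ['a', 'aa']
Count: 2

2


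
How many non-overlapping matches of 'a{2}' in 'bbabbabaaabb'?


Pattern 'a{2}' matches exactly 2 consecutive a's (greedy, non-overlapping).
String: 'bbabbabaaabb'
Scanning for runs of a's:
  Run at pos 2: 'a' (length 1) -> 0 match(es)
  Run at pos 5: 'a' (length 1) -> 0 match(es)
  Run at pos 7: 'aaa' (length 3) -> 1 match(es)
Matches found: ['aa']
Total: 1

1


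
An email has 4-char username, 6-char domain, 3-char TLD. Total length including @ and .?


An email address has format: username@domain.tld
Username length: 4
'@' character: 1
Domain length: 6
'.' character: 1
TLD length: 3
Total = 4 + 1 + 6 + 1 + 3 = 15

15


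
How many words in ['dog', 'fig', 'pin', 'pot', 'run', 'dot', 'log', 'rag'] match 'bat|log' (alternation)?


Alternation 'bat|log' matches either 'bat' or 'log'.
Checking each word:
  'dog' -> no
  'fig' -> no
  'pin' -> no
  'pot' -> no
  'run' -> no
  'dot' -> no
  'log' -> MATCH
  'rag' -> no
Matches: ['log']
Count: 1

1


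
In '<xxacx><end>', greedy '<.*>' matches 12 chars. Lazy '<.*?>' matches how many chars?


Greedy '<.*>' tries to match as MUCH as possible.
Lazy '<.*?>' tries to match as LITTLE as possible.

String: '<xxacx><end>'
Greedy '<.*>' starts at first '<' and extends to the LAST '>': '<xxacx><end>' (12 chars)
Lazy '<.*?>' starts at first '<' and stops at the FIRST '>': '<xxacx>' (7 chars)

7


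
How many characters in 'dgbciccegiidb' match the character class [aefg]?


Character class [aefg] matches any of: {a, e, f, g}
Scanning string 'dgbciccegiidb' character by character:
  pos 0: 'd' -> no
  pos 1: 'g' -> MATCH
  pos 2: 'b' -> no
  pos 3: 'c' -> no
  pos 4: 'i' -> no
  pos 5: 'c' -> no
  pos 6: 'c' -> no
  pos 7: 'e' -> MATCH
  pos 8: 'g' -> MATCH
  pos 9: 'i' -> no
  pos 10: 'i' -> no
  pos 11: 'd' -> no
  pos 12: 'b' -> no
Total matches: 3

3


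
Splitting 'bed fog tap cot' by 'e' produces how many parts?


Splitting by 'e' breaks the string at each occurrence of the separator.
Text: 'bed fog tap cot'
Parts after split:
  Part 1: 'b'
  Part 2: 'd fog tap cot'
Total parts: 2

2


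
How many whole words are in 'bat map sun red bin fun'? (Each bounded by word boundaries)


Word boundaries (\b) mark the start/end of each word.
Text: 'bat map sun red bin fun'
Splitting by whitespace:
  Word 1: 'bat'
  Word 2: 'map'
  Word 3: 'sun'
  Word 4: 'red'
  Word 5: 'bin'
  Word 6: 'fun'
Total whole words: 6

6


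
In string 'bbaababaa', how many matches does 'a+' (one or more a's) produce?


Pattern 'a+' matches one or more consecutive a's.
String: 'bbaababaa'
Scanning for runs of a:
  Match 1: 'aa' (length 2)
  Match 2: 'a' (length 1)
  Match 3: 'aa' (length 2)
Total matches: 3

3


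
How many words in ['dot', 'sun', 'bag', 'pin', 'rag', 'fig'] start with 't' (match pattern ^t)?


Pattern ^t anchors to start of word. Check which words begin with 't':
  'dot' -> no
  'sun' -> no
  'bag' -> no
  'pin' -> no
  'rag' -> no
  'fig' -> no
Matching words: []
Count: 0

0


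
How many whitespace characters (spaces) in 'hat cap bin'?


\s matches whitespace characters (spaces, tabs, etc.).
Text: 'hat cap bin'
This text has 3 words separated by spaces.
Number of spaces = number of words - 1 = 3 - 1 = 2

2


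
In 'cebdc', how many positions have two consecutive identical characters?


Looking for consecutive identical characters in 'cebdc':
  pos 0-1: 'c' vs 'e' -> different
  pos 1-2: 'e' vs 'b' -> different
  pos 2-3: 'b' vs 'd' -> different
  pos 3-4: 'd' vs 'c' -> different
Consecutive identical pairs: []
Count: 0

0


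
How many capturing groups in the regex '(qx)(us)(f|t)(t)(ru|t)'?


To count capturing groups, count each '(' that starts a group.
Pattern: '(qx)(us)(f|t)(t)(ru|t)'
Walking through the pattern:
  Position 0: '(' -> group #1
  Position 4: '(' -> group #2
  Position 8: '(' -> group #3
  Position 13: '(' -> group #4
  Position 16: '(' -> group #5
Total capturing groups: 5

5


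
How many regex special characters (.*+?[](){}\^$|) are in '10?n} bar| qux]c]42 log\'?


Regex special characters are: . * + ? [ ] ( ) { } \ ^ $ |
Scanning '10?n} bar| qux]c]42 log\':
  pos 2: '?' -> SPECIAL
  pos 4: '}' -> SPECIAL
  pos 9: '|' -> SPECIAL
  pos 14: ']' -> SPECIAL
  pos 16: ']' -> SPECIAL
  pos 23: '\' -> SPECIAL
Special chars found: ['?', '}', '|', ']', ']', '\\']
Total: 6

6


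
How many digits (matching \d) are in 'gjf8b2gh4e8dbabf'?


\d matches any digit 0-9.
Scanning 'gjf8b2gh4e8dbabf':
  pos 3: '8' -> DIGIT
  pos 5: '2' -> DIGIT
  pos 8: '4' -> DIGIT
  pos 10: '8' -> DIGIT
Digits found: ['8', '2', '4', '8']
Total: 4

4


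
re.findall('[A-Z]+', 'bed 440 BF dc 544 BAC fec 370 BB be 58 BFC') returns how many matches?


Pattern '[A-Z]+' finds one or more uppercase letters.
Text: 'bed 440 BF dc 544 BAC fec 370 BB be 58 BFC'
Scanning for matches:
  Match 1: 'BF'
  Match 2: 'BAC'
  Match 3: 'BB'
  Match 4: 'BFC'
Total matches: 4

4


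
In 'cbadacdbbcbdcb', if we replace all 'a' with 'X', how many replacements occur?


re.sub('a', 'X', text) replaces every occurrence of 'a' with 'X'.
Text: 'cbadacdbbcbdcb'
Scanning for 'a':
  pos 2: 'a' -> replacement #1
  pos 4: 'a' -> replacement #2
Total replacements: 2

2


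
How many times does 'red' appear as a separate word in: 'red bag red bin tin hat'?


Scanning each word for exact match 'red':
  Word 1: 'red' -> MATCH
  Word 2: 'bag' -> no
  Word 3: 'red' -> MATCH
  Word 4: 'bin' -> no
  Word 5: 'tin' -> no
  Word 6: 'hat' -> no
Total matches: 2

2


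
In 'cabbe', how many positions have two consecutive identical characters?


Looking for consecutive identical characters in 'cabbe':
  pos 0-1: 'c' vs 'a' -> different
  pos 1-2: 'a' vs 'b' -> different
  pos 2-3: 'b' vs 'b' -> MATCH ('bb')
  pos 3-4: 'b' vs 'e' -> different
Consecutive identical pairs: ['bb']
Count: 1

1


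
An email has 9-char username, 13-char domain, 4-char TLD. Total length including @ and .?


An email address has format: username@domain.tld
Username length: 9
'@' character: 1
Domain length: 13
'.' character: 1
TLD length: 4
Total = 9 + 1 + 13 + 1 + 4 = 28

28


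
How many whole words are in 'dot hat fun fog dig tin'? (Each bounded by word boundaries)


Word boundaries (\b) mark the start/end of each word.
Text: 'dot hat fun fog dig tin'
Splitting by whitespace:
  Word 1: 'dot'
  Word 2: 'hat'
  Word 3: 'fun'
  Word 4: 'fog'
  Word 5: 'dig'
  Word 6: 'tin'
Total whole words: 6

6


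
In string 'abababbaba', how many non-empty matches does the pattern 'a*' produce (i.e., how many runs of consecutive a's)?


Pattern 'a*' matches zero or more a's. We want non-empty runs of consecutive a's.
String: 'abababbaba'
Walking through the string to find runs of a's:
  Run 1: positions 0-0 -> 'a'
  Run 2: positions 2-2 -> 'a'
  Run 3: positions 4-4 -> 'a'
  Run 4: positions 7-7 -> 'a'
  Run 5: positions 9-9 -> 'a'
Non-empty runs found: ['a', 'a', 'a', 'a', 'a']
Count: 5

5


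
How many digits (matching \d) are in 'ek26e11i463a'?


\d matches any digit 0-9.
Scanning 'ek26e11i463a':
  pos 2: '2' -> DIGIT
  pos 3: '6' -> DIGIT
  pos 5: '1' -> DIGIT
  pos 6: '1' -> DIGIT
  pos 8: '4' -> DIGIT
  pos 9: '6' -> DIGIT
  pos 10: '3' -> DIGIT
Digits found: ['2', '6', '1', '1', '4', '6', '3']
Total: 7

7


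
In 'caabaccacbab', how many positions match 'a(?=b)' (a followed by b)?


Lookahead 'a(?=b)' matches 'a' only when followed by 'b'.
String: 'caabaccacbab'
Checking each position where char is 'a':
  pos 1: 'a' -> no (next='a')
  pos 2: 'a' -> MATCH (next='b')
  pos 4: 'a' -> no (next='c')
  pos 7: 'a' -> no (next='c')
  pos 10: 'a' -> MATCH (next='b')
Matching positions: [2, 10]
Count: 2

2


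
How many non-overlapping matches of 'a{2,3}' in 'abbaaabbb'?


Pattern 'a{2,3}' matches between 2 and 3 consecutive a's (greedy).
String: 'abbaaabbb'
Finding runs of a's and applying greedy matching:
  Run at pos 0: 'a' (length 1)
  Run at pos 3: 'aaa' (length 3)
Matches: ['aaa']
Count: 1

1


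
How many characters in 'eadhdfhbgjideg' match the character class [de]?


Character class [de] matches any of: {d, e}
Scanning string 'eadhdfhbgjideg' character by character:
  pos 0: 'e' -> MATCH
  pos 1: 'a' -> no
  pos 2: 'd' -> MATCH
  pos 3: 'h' -> no
  pos 4: 'd' -> MATCH
  pos 5: 'f' -> no
  pos 6: 'h' -> no
  pos 7: 'b' -> no
  pos 8: 'g' -> no
  pos 9: 'j' -> no
  pos 10: 'i' -> no
  pos 11: 'd' -> MATCH
  pos 12: 'e' -> MATCH
  pos 13: 'g' -> no
Total matches: 5

5


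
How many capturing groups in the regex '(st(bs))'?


To count capturing groups, count each '(' that starts a group.
Pattern: '(st(bs))'
Walking through the pattern:
  Position 0: '(' -> group #1
  Position 3: '(' -> group #2
Total capturing groups: 2

2


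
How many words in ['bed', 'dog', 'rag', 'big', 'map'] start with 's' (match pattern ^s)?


Pattern ^s anchors to start of word. Check which words begin with 's':
  'bed' -> no
  'dog' -> no
  'rag' -> no
  'big' -> no
  'map' -> no
Matching words: []
Count: 0

0


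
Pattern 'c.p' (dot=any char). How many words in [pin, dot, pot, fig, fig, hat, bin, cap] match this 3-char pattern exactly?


Pattern 'c.p' means: starts with 'c', any single char, ends with 'p'.
Checking each word (must be exactly 3 chars):
  'pin' (len=3): no
  'dot' (len=3): no
  'pot' (len=3): no
  'fig' (len=3): no
  'fig' (len=3): no
  'hat' (len=3): no
  'bin' (len=3): no
  'cap' (len=3): MATCH
Matching words: ['cap']
Total: 1

1


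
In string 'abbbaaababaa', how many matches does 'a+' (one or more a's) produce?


Pattern 'a+' matches one or more consecutive a's.
String: 'abbbaaababaa'
Scanning for runs of a:
  Match 1: 'a' (length 1)
  Match 2: 'aaa' (length 3)
  Match 3: 'a' (length 1)
  Match 4: 'aa' (length 2)
Total matches: 4

4


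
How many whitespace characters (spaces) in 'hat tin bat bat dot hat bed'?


\s matches whitespace characters (spaces, tabs, etc.).
Text: 'hat tin bat bat dot hat bed'
This text has 7 words separated by spaces.
Number of spaces = number of words - 1 = 7 - 1 = 6

6


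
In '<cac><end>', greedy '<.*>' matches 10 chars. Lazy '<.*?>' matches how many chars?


Greedy '<.*>' tries to match as MUCH as possible.
Lazy '<.*?>' tries to match as LITTLE as possible.

String: '<cac><end>'
Greedy '<.*>' starts at first '<' and extends to the LAST '>': '<cac><end>' (10 chars)
Lazy '<.*?>' starts at first '<' and stops at the FIRST '>': '<cac>' (5 chars)

5


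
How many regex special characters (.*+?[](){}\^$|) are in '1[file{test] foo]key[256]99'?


Regex special characters are: . * + ? [ ] ( ) { } \ ^ $ |
Scanning '1[file{test] foo]key[256]99':
  pos 1: '[' -> SPECIAL
  pos 6: '{' -> SPECIAL
  pos 11: ']' -> SPECIAL
  pos 16: ']' -> SPECIAL
  pos 20: '[' -> SPECIAL
  pos 24: ']' -> SPECIAL
Special chars found: ['[', '{', ']', ']', '[', ']']
Total: 6

6


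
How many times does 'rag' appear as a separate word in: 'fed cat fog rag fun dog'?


Scanning each word for exact match 'rag':
  Word 1: 'fed' -> no
  Word 2: 'cat' -> no
  Word 3: 'fog' -> no
  Word 4: 'rag' -> MATCH
  Word 5: 'fun' -> no
  Word 6: 'dog' -> no
Total matches: 1

1


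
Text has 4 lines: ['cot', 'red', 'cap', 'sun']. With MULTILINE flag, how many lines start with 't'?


With MULTILINE flag, ^ matches the start of each line.
Lines: ['cot', 'red', 'cap', 'sun']
Checking which lines start with 't':
  Line 1: 'cot' -> no
  Line 2: 'red' -> no
  Line 3: 'cap' -> no
  Line 4: 'sun' -> no
Matching lines: []
Count: 0

0


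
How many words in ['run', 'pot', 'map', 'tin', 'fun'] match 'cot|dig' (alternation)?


Alternation 'cot|dig' matches either 'cot' or 'dig'.
Checking each word:
  'run' -> no
  'pot' -> no
  'map' -> no
  'tin' -> no
  'fun' -> no
Matches: []
Count: 0

0


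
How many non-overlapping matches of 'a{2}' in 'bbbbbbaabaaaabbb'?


Pattern 'a{2}' matches exactly 2 consecutive a's (greedy, non-overlapping).
String: 'bbbbbbaabaaaabbb'
Scanning for runs of a's:
  Run at pos 6: 'aa' (length 2) -> 1 match(es)
  Run at pos 9: 'aaaa' (length 4) -> 2 match(es)
Matches found: ['aa', 'aa', 'aa']
Total: 3

3


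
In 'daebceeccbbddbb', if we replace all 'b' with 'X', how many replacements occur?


re.sub('b', 'X', text) replaces every occurrence of 'b' with 'X'.
Text: 'daebceeccbbddbb'
Scanning for 'b':
  pos 3: 'b' -> replacement #1
  pos 9: 'b' -> replacement #2
  pos 10: 'b' -> replacement #3
  pos 13: 'b' -> replacement #4
  pos 14: 'b' -> replacement #5
Total replacements: 5

5


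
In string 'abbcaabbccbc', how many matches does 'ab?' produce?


Pattern 'ab?' matches 'a' optionally followed by 'b'.
String: 'abbcaabbccbc'
Scanning left to right for 'a' then checking next char:
  Match 1: 'ab' (a followed by b)
  Match 2: 'a' (a not followed by b)
  Match 3: 'ab' (a followed by b)
Total matches: 3

3


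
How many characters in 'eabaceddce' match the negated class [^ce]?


Negated class [^ce] matches any char NOT in {c, e}
Scanning 'eabaceddce':
  pos 0: 'e' -> no (excluded)
  pos 1: 'a' -> MATCH
  pos 2: 'b' -> MATCH
  pos 3: 'a' -> MATCH
  pos 4: 'c' -> no (excluded)
  pos 5: 'e' -> no (excluded)
  pos 6: 'd' -> MATCH
  pos 7: 'd' -> MATCH
  pos 8: 'c' -> no (excluded)
  pos 9: 'e' -> no (excluded)
Total matches: 5

5


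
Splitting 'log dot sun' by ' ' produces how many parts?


Splitting by ' ' breaks the string at each occurrence of the separator.
Text: 'log dot sun'
Parts after split:
  Part 1: 'log'
  Part 2: 'dot'
  Part 3: 'sun'
Total parts: 3

3


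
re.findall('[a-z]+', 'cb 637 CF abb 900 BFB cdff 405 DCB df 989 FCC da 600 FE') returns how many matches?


Pattern '[a-z]+' finds one or more lowercase letters.
Text: 'cb 637 CF abb 900 BFB cdff 405 DCB df 989 FCC da 600 FE'
Scanning for matches:
  Match 1: 'cb'
  Match 2: 'abb'
  Match 3: 'cdff'
  Match 4: 'df'
  Match 5: 'da'
Total matches: 5

5


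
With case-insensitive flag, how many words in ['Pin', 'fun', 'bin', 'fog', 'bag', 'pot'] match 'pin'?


Case-insensitive matching: compare each word's lowercase form to 'pin'.
  'Pin' -> lower='pin' -> MATCH
  'fun' -> lower='fun' -> no
  'bin' -> lower='bin' -> no
  'fog' -> lower='fog' -> no
  'bag' -> lower='bag' -> no
  'pot' -> lower='pot' -> no
Matches: ['Pin']
Count: 1

1


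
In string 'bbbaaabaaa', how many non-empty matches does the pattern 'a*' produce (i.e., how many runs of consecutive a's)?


Pattern 'a*' matches zero or more a's. We want non-empty runs of consecutive a's.
String: 'bbbaaabaaa'
Walking through the string to find runs of a's:
  Run 1: positions 3-5 -> 'aaa'
  Run 2: positions 7-9 -> 'aaa'
Non-empty runs found: ['aaa', 'aaa']
Count: 2

2


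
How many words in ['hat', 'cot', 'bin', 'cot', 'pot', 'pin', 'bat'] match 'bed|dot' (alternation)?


Alternation 'bed|dot' matches either 'bed' or 'dot'.
Checking each word:
  'hat' -> no
  'cot' -> no
  'bin' -> no
  'cot' -> no
  'pot' -> no
  'pin' -> no
  'bat' -> no
Matches: []
Count: 0

0


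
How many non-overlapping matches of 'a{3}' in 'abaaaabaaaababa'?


Pattern 'a{3}' matches exactly 3 consecutive a's (greedy, non-overlapping).
String: 'abaaaabaaaababa'
Scanning for runs of a's:
  Run at pos 0: 'a' (length 1) -> 0 match(es)
  Run at pos 2: 'aaaa' (length 4) -> 1 match(es)
  Run at pos 7: 'aaaa' (length 4) -> 1 match(es)
  Run at pos 12: 'a' (length 1) -> 0 match(es)
  Run at pos 14: 'a' (length 1) -> 0 match(es)
Matches found: ['aaa', 'aaa']
Total: 2

2


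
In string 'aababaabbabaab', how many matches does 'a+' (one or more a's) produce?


Pattern 'a+' matches one or more consecutive a's.
String: 'aababaabbabaab'
Scanning for runs of a:
  Match 1: 'aa' (length 2)
  Match 2: 'a' (length 1)
  Match 3: 'aa' (length 2)
  Match 4: 'a' (length 1)
  Match 5: 'aa' (length 2)
Total matches: 5

5


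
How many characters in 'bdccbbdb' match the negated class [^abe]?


Negated class [^abe] matches any char NOT in {a, b, e}
Scanning 'bdccbbdb':
  pos 0: 'b' -> no (excluded)
  pos 1: 'd' -> MATCH
  pos 2: 'c' -> MATCH
  pos 3: 'c' -> MATCH
  pos 4: 'b' -> no (excluded)
  pos 5: 'b' -> no (excluded)
  pos 6: 'd' -> MATCH
  pos 7: 'b' -> no (excluded)
Total matches: 4

4


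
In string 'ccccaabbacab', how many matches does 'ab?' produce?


Pattern 'ab?' matches 'a' optionally followed by 'b'.
String: 'ccccaabbacab'
Scanning left to right for 'a' then checking next char:
  Match 1: 'a' (a not followed by b)
  Match 2: 'ab' (a followed by b)
  Match 3: 'a' (a not followed by b)
  Match 4: 'ab' (a followed by b)
Total matches: 4

4


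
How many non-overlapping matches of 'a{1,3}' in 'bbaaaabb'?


Pattern 'a{1,3}' matches between 1 and 3 consecutive a's (greedy).
String: 'bbaaaabb'
Finding runs of a's and applying greedy matching:
  Run at pos 2: 'aaaa' (length 4)
Matches: ['aaa', 'a']
Count: 2

2


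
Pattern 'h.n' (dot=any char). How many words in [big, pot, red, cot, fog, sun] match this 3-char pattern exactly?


Pattern 'h.n' means: starts with 'h', any single char, ends with 'n'.
Checking each word (must be exactly 3 chars):
  'big' (len=3): no
  'pot' (len=3): no
  'red' (len=3): no
  'cot' (len=3): no
  'fog' (len=3): no
  'sun' (len=3): no
Matching words: []
Total: 0

0


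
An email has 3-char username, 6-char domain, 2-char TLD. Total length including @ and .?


An email address has format: username@domain.tld
Username length: 3
'@' character: 1
Domain length: 6
'.' character: 1
TLD length: 2
Total = 3 + 1 + 6 + 1 + 2 = 13

13


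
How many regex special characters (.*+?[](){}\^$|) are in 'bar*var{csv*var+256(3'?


Regex special characters are: . * + ? [ ] ( ) { } \ ^ $ |
Scanning 'bar*var{csv*var+256(3':
  pos 3: '*' -> SPECIAL
  pos 7: '{' -> SPECIAL
  pos 11: '*' -> SPECIAL
  pos 15: '+' -> SPECIAL
  pos 19: '(' -> SPECIAL
Special chars found: ['*', '{', '*', '+', '(']
Total: 5

5


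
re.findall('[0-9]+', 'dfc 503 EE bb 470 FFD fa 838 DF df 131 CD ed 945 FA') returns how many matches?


Pattern '[0-9]+' finds one or more digits.
Text: 'dfc 503 EE bb 470 FFD fa 838 DF df 131 CD ed 945 FA'
Scanning for matches:
  Match 1: '503'
  Match 2: '470'
  Match 3: '838'
  Match 4: '131'
  Match 5: '945'
Total matches: 5

5


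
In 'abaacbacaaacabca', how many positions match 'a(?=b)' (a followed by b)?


Lookahead 'a(?=b)' matches 'a' only when followed by 'b'.
String: 'abaacbacaaacabca'
Checking each position where char is 'a':
  pos 0: 'a' -> MATCH (next='b')
  pos 2: 'a' -> no (next='a')
  pos 3: 'a' -> no (next='c')
  pos 6: 'a' -> no (next='c')
  pos 8: 'a' -> no (next='a')
  pos 9: 'a' -> no (next='a')
  pos 10: 'a' -> no (next='c')
  pos 12: 'a' -> MATCH (next='b')
Matching positions: [0, 12]
Count: 2

2


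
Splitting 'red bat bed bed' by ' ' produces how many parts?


Splitting by ' ' breaks the string at each occurrence of the separator.
Text: 'red bat bed bed'
Parts after split:
  Part 1: 'red'
  Part 2: 'bat'
  Part 3: 'bed'
  Part 4: 'bed'
Total parts: 4

4


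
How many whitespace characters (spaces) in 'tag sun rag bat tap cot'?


\s matches whitespace characters (spaces, tabs, etc.).
Text: 'tag sun rag bat tap cot'
This text has 6 words separated by spaces.
Number of spaces = number of words - 1 = 6 - 1 = 5

5


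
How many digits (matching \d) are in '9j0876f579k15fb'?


\d matches any digit 0-9.
Scanning '9j0876f579k15fb':
  pos 0: '9' -> DIGIT
  pos 2: '0' -> DIGIT
  pos 3: '8' -> DIGIT
  pos 4: '7' -> DIGIT
  pos 5: '6' -> DIGIT
  pos 7: '5' -> DIGIT
  pos 8: '7' -> DIGIT
  pos 9: '9' -> DIGIT
  pos 11: '1' -> DIGIT
  pos 12: '5' -> DIGIT
Digits found: ['9', '0', '8', '7', '6', '5', '7', '9', '1', '5']
Total: 10

10


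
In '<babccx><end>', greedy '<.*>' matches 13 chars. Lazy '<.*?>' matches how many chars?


Greedy '<.*>' tries to match as MUCH as possible.
Lazy '<.*?>' tries to match as LITTLE as possible.

String: '<babccx><end>'
Greedy '<.*>' starts at first '<' and extends to the LAST '>': '<babccx><end>' (13 chars)
Lazy '<.*?>' starts at first '<' and stops at the FIRST '>': '<babccx>' (8 chars)

8


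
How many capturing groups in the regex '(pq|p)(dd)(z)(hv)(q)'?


To count capturing groups, count each '(' that starts a group.
Pattern: '(pq|p)(dd)(z)(hv)(q)'
Walking through the pattern:
  Position 0: '(' -> group #1
  Position 6: '(' -> group #2
  Position 10: '(' -> group #3
  Position 13: '(' -> group #4
  Position 17: '(' -> group #5
Total capturing groups: 5

5


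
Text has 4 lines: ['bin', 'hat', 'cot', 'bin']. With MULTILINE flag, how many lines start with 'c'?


With MULTILINE flag, ^ matches the start of each line.
Lines: ['bin', 'hat', 'cot', 'bin']
Checking which lines start with 'c':
  Line 1: 'bin' -> no
  Line 2: 'hat' -> no
  Line 3: 'cot' -> MATCH
  Line 4: 'bin' -> no
Matching lines: ['cot']
Count: 1

1
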